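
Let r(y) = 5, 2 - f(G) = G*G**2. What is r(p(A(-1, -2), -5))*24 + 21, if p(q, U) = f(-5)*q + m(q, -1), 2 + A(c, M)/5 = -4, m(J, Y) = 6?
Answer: 141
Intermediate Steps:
A(c, M) = -30 (A(c, M) = -10 + 5*(-4) = -10 - 20 = -30)
f(G) = 2 - G**3 (f(G) = 2 - G*G**2 = 2 - G**3)
p(q, U) = 6 + 127*q (p(q, U) = (2 - 1*(-5)**3)*q + 6 = (2 - 1*(-125))*q + 6 = (2 + 125)*q + 6 = 127*q + 6 = 6 + 127*q)
r(p(A(-1, -2), -5))*24 + 21 = 5*24 + 21 = 120 + 21 = 141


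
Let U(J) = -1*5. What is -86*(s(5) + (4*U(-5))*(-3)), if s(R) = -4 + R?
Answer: -5246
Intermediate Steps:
U(J) = -5
-86*(s(5) + (4*U(-5))*(-3)) = -86*((-4 + 5) + (4*(-5))*(-3)) = -86*(1 - 20*(-3)) = -86*(1 + 60) = -86*61 = -5246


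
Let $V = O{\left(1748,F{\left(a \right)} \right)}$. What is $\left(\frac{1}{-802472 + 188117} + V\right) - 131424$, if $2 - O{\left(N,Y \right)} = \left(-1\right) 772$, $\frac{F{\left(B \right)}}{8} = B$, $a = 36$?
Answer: $- \frac{80265480751}{614355} \approx -1.3065 \cdot 10^{5}$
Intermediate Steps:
$F{\left(B \right)} = 8 B$
$O{\left(N,Y \right)} = 774$ ($O{\left(N,Y \right)} = 2 - \left(-1\right) 772 = 2 - -772 = 2 + 772 = 774$)
$V = 774$
$\left(\frac{1}{-802472 + 188117} + V\right) - 131424 = \left(\frac{1}{-802472 + 188117} + 774\right) - 131424 = \left(\frac{1}{-614355} + 774\right) - 131424 = \left(- \frac{1}{614355} + 774\right) - 131424 = \frac{475510769}{614355} - 131424 = - \frac{80265480751}{614355}$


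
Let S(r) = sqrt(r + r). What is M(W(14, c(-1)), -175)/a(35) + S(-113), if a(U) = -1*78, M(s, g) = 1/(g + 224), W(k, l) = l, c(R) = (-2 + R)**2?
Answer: -1/3822 + I*sqrt(226) ≈ -0.00026164 + 15.033*I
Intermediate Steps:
S(r) = sqrt(2)*sqrt(r) (S(r) = sqrt(2*r) = sqrt(2)*sqrt(r))
M(s, g) = 1/(224 + g)
a(U) = -78
M(W(14, c(-1)), -175)/a(35) + S(-113) = 1/((224 - 175)*(-78)) + sqrt(2)*sqrt(-113) = -1/78/49 + sqrt(2)*(I*sqrt(113)) = (1/49)*(-1/78) + I*sqrt(226) = -1/3822 + I*sqrt(226)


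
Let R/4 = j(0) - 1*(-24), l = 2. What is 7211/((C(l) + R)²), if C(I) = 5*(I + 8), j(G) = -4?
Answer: 7211/16900 ≈ 0.42669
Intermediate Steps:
C(I) = 40 + 5*I (C(I) = 5*(8 + I) = 40 + 5*I)
R = 80 (R = 4*(-4 - 1*(-24)) = 4*(-4 + 24) = 4*20 = 80)
7211/((C(l) + R)²) = 7211/(((40 + 5*2) + 80)²) = 7211/(((40 + 10) + 80)²) = 7211/((50 + 80)²) = 7211/(130²) = 7211/16900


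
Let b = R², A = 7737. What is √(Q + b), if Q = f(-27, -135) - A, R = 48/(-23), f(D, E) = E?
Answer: 8*I*√65031/23 ≈ 88.7*I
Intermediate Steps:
R = -48/23 (R = 48*(-1/23) = -48/23 ≈ -2.0870)
Q = -7872 (Q = -135 - 1*7737 = -135 - 7737 = -7872)
b = 2304/529 (b = (-48/23)² = 2304/529 ≈ 4.3554)
√(Q + b) = √(-7872 + 2304/529) = √(-4161984/529) = 8*I*√65031/23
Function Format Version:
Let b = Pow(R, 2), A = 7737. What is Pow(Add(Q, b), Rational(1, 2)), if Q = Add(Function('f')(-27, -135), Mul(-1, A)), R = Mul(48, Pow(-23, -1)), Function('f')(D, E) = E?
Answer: Mul(Rational(8, 23), I, Pow(65031, Rational(1, 2))) ≈ Mul(88.700, I)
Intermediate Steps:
R = Rational(-48, 23) (R = Mul(48, Rational(-1, 23)) = Rational(-48, 23) ≈ -2.0870)
Q = -7872 (Q = Add(-135, Mul(-1, 7737)) = Add(-135, -7737) = -7872)
b = Rational(2304, 529) (b = Pow(Rational(-48, 23), 2) = Rational(2304, 529) ≈ 4.3554)
Pow(Add(Q, b), Rational(1, 2)) = Pow(Add(-7872, Rational(2304, 529)), Rational(1, 2)) = Pow(Rational(-4161984, 529), Rational(1, 2)) = Mul(Rational(8, 23), I, Pow(65031, Rational(1, 2)))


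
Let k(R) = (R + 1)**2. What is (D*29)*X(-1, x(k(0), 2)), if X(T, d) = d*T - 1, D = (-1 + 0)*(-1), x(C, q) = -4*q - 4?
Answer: 319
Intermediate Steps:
k(R) = (1 + R)**2
x(C, q) = -4 - 4*q
D = 1 (D = -1*(-1) = 1)
X(T, d) = -1 + T*d (X(T, d) = T*d - 1 = -1 + T*d)
(D*29)*X(-1, x(k(0), 2)) = (1*29)*(-1 - (-4 - 4*2)) = 29*(-1 - (-4 - 8)) = 29*(-1 - 1*(-12)) = 29*(-1 + 12) = 29*11 = 319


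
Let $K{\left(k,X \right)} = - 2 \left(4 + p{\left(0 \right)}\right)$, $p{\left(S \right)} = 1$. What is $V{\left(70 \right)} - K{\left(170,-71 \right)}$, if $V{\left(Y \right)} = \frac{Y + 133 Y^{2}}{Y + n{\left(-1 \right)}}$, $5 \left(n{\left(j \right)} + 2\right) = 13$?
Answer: $\frac{3262380}{353} \approx 9241.9$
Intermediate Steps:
$K{\left(k,X \right)} = -10$ ($K{\left(k,X \right)} = - 2 \left(4 + 1\right) = \left(-2\right) 5 = -10$)
$n{\left(j \right)} = \frac{3}{5}$ ($n{\left(j \right)} = -2 + \frac{1}{5} \cdot 13 = -2 + \frac{13}{5} = \frac{3}{5}$)
$V{\left(Y \right)} = \frac{Y + 133 Y^{2}}{\frac{3}{5} + Y}$ ($V{\left(Y \right)} = \frac{Y + 133 Y^{2}}{Y + \frac{3}{5}} = \frac{Y + 133 Y^{2}}{\frac{3}{5} + Y}$)
$V{\left(70 \right)} - K{\left(170,-71 \right)} = 5 \cdot 70 \frac{1}{3 + 5 \cdot 70} \left(1 + 133 \cdot 70\right) - -10 = 5 \cdot 70 \frac{1}{3 + 350} \left(1 + 9310\right) + 10 = 5 \cdot 70 \cdot \frac{1}{353} \cdot 9311 + 10 = \frac{3258850}{353} + 10 = \frac{3262380}{353}$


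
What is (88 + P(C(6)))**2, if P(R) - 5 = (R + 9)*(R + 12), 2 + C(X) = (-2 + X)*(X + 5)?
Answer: 8105409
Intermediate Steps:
C(X) = -2 + (-2 + X)*(5 + X) (C(X) = -2 + (-2 + X)*(X + 5) = -2 + (-2 + X)*(5 + X))
P(R) = 5 + (9 + R)*(12 + R) (P(R) = 5 + (R + 9)*(R + 12) = 5 + (9 + R)*(12 + R))
(88 + P(C(6)))**2 = (88 + (113 + (-12 + 6**2 + 3*6)**2 + 21*(-12 + 6**2 + 3*6)))**2 = (88 + (113 + (-12 + 36 + 18)**2 + 21*(-12 + 36 + 18)))**2 = (88 + (113 + 42**2 + 21*42))**2 = (88 + (113 + 1764 + 882))**2 = (88 + 2759)**2 = 2847**2 = 8105409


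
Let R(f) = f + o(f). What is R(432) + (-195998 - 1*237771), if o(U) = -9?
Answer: -433346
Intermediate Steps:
R(f) = -9 + f (R(f) = f - 9 = -9 + f)
R(432) + (-195998 - 1*237771) = (-9 + 432) + (-195998 - 1*237771) = 423 + (-195998 - 237771) = 423 - 433769 = -433346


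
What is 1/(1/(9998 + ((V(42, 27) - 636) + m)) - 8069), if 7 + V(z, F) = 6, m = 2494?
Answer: -11855/95657994 ≈ -0.00012393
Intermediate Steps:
V(z, F) = -1 (V(z, F) = -7 + 6 = -1)
1/(1/(9998 + ((V(42, 27) - 636) + m)) - 8069) = 1/(1/(9998 + ((-1 - 636) + 2494)) - 8069) = 1/(1/(9998 + (-637 + 2494)) - 8069) = 1/(1/(9998 + 1857) - 8069) = 1/(1/11855 - 8069) = 1/(-95657994/11855) = -11855/95657994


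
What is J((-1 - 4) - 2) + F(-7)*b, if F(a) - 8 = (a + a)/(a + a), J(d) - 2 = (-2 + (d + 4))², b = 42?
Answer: 405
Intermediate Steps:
J(d) = 2 + (2 + d)² (J(d) = 2 + (-2 + (d + 4))² = 2 + (-2 + (4 + d))² = 2 + (2 + d)²)
F(a) = 9 (F(a) = 8 + (a + a)/(a + a) = 8 + (2*a)/((2*a)) = 8 + (2*a)*(1/(2*a)) = 8 + 1 = 9)
J((-1 - 4) - 2) + F(-7)*b = (2 + (2 + ((-1 - 4) - 2))²) + 9*42 = (2 + (2 + (-5 - 2))²) + 378 = (2 + (2 - 7)²) + 378 = (2 + (-5)²) + 378 = (2 + 25) + 378 = 27 + 378 = 405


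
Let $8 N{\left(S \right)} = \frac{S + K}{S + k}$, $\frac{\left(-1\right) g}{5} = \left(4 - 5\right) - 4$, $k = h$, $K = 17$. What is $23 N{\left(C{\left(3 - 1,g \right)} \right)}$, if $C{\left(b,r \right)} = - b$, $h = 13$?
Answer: $\frac{345}{88} \approx 3.9205$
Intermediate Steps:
$k = 13$
$g = 25$ ($g = - 5 \left(\left(4 - 5\right) - 4\right) = - 5 \left(-1 - 4\right) = \left(-5\right) \left(-5\right) = 25$)
$N{\left(S \right)} = \frac{17 + S}{8 \left(13 + S\right)}$ ($N{\left(S \right)} = \frac{\left(S + 17\right) \frac{1}{S + 13}}{8} = \frac{\left(17 + S\right) \frac{1}{13 + S}}{8} = \frac{\frac{1}{13 + S} \left(17 + S\right)}{8} = \frac{17 + S}{8 \left(13 + S\right)}$)
$23 N{\left(C{\left(3 - 1,g \right)} \right)} = 23 \frac{17 - \left(3 - 1\right)}{8 \left(13 - \left(3 - 1\right)\right)} = 23 \frac{17 - 2}{8 \left(13 - 2\right)} = 23 \cdot \frac{1}{8} \cdot \frac{1}{11} \cdot 15 = 23 \cdot \frac{15}{88} = \frac{345}{88}$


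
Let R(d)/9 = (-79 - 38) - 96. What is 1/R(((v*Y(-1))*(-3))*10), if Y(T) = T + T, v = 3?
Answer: -1/1917 ≈ -0.00052165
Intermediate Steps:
Y(T) = 2*T
R(d) = -1917 (R(d) = 9*((-79 - 38) - 96) = 9*(-117 - 96) = 9*(-213) = -1917)
1/R(((v*Y(-1))*(-3))*10) = 1/(-1917) = -1/1917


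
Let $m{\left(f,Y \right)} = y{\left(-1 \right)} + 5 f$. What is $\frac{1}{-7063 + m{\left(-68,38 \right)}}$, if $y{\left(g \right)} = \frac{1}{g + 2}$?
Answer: $- \frac{1}{7402} \approx -0.0001351$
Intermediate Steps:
$y{\left(g \right)} = \frac{1}{2 + g}$
$m{\left(f,Y \right)} = 1 + 5 f$ ($m{\left(f,Y \right)} = \frac{1}{2 - 1} + 5 f = 1^{-1} + 5 f = 1 + 5 f$)
$\frac{1}{-7063 + m{\left(-68,38 \right)}} = \frac{1}{-7063 + \left(1 + 5 \left(-68\right)\right)} = \frac{1}{-7063 + \left(1 - 340\right)} = \frac{1}{-7063 - 339} = \frac{1}{-7402} = - \frac{1}{7402}$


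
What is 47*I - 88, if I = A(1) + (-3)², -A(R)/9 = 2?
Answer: -511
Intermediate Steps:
A(R) = -18 (A(R) = -9*2 = -18)
I = -9 (I = -18 + (-3)² = -18 + 9 = -9)
47*I - 88 = 47*(-9) - 88 = -423 - 88 = -511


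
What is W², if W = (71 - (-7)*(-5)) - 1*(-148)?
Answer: 33856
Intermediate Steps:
W = 184 (W = (71 - 1*35) + 148 = (71 - 35) + 148 = 36 + 148 = 184)
W² = 184² = 33856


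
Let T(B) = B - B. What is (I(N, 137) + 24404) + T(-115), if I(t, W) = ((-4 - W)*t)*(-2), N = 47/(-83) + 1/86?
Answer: 86539657/3569 ≈ 24248.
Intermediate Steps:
T(B) = 0
N = -3959/7138 (N = 47*(-1/83) + 1*(1/86) = -47/83 + 1/86 = -3959/7138 ≈ -0.55464)
I(t, W) = -2*t*(-4 - W) (I(t, W) = (t*(-4 - W))*(-2) = -2*t*(-4 - W))
(I(N, 137) + 24404) + T(-115) = (2*(-3959/7138)*(4 + 137) + 24404) + 0 = (2*(-3959/7138)*141 + 24404) + 0 = (-558219/3569 + 24404) + 0 = 86539657/3569 + 0 = 86539657/3569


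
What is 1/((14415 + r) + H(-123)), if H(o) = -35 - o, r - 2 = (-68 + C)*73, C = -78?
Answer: 1/3847 ≈ 0.00025994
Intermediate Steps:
r = -10656 (r = 2 + (-68 - 78)*73 = 2 - 146*73 = 2 - 10658 = -10656)
1/((14415 + r) + H(-123)) = 1/((14415 - 10656) + (-35 - 1*(-123))) = 1/(3759 + (-35 + 123)) = 1/(3759 + 88) = 1/3847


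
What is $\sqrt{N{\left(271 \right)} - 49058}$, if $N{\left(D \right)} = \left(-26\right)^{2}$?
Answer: $i \sqrt{48382} \approx 219.96 i$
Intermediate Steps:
$N{\left(D \right)} = 676$
$\sqrt{N{\left(271 \right)} - 49058} = \sqrt{676 - 49058} = \sqrt{-48382} = i \sqrt{48382}$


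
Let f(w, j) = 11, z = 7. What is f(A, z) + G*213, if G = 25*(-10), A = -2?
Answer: -53239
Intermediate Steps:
G = -250
f(A, z) + G*213 = 11 - 250*213 = 11 - 53250 = -53239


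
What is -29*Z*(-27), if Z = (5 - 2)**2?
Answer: 7047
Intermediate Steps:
Z = 9 (Z = 3**2 = 9)
-29*Z*(-27) = -29*9*(-27) = -261*(-27) = 7047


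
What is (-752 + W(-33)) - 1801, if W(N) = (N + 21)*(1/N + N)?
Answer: -23723/11 ≈ -2156.6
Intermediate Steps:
W(N) = (21 + N)*(N + 1/N)
(-752 + W(-33)) - 1801 = (-752 + (1 + (-33)**2 + 21*(-33) + 21/(-33))) - 1801 = (-752 + (1 + 1089 - 693 + 21*(-1/33))) - 1801 = (-752 + (1 + 1089 - 693 - 7/11)) - 1801 = (-752 + 4360/11) - 1801 = -3912/11 - 1801 = -23723/11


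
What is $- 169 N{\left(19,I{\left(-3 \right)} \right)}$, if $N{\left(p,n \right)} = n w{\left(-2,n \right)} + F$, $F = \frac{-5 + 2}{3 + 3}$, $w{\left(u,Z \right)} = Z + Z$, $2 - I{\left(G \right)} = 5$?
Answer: $- \frac{5915}{2} \approx -2957.5$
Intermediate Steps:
$I{\left(G \right)} = -3$ ($I{\left(G \right)} = 2 - 5 = -3$)
$w{\left(u,Z \right)} = 2 Z$
$F = - \frac{1}{2}$ ($F = - \frac{3}{6} = \left(-3\right) \frac{1}{6} = - \frac{1}{2} \approx -0.5$)
$N{\left(p,n \right)} = - \frac{1}{2} + 2 n^{2}$ ($N{\left(p,n \right)} = n 2 n - \frac{1}{2} = 2 n^{2} - \frac{1}{2} = - \frac{1}{2} + 2 n^{2}$)
$- 169 N{\left(19,I{\left(-3 \right)} \right)} = - 169 \left(- \frac{1}{2} + 2 \left(-3\right)^{2}\right) = - 169 \left(- \frac{1}{2} + 2 \cdot 9\right) = - 169 \left(- \frac{1}{2} + 18\right) = \left(-169\right) \frac{35}{2} = - \frac{5915}{2}$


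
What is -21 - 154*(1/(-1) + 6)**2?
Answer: -3871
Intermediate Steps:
-21 - 154*(1/(-1) + 6)**2 = -21 - 154*(-1 + 6)**2 = -21 - 154*5**2 = -21 - 154*25 = -21 - 3850 = -3871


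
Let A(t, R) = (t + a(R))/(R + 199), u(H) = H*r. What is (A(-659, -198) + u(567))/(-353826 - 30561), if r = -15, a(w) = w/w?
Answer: 539/22611 ≈ 0.023838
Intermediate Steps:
a(w) = 1
u(H) = -15*H (u(H) = H*(-15) = -15*H)
A(t, R) = (1 + t)/(199 + R) (A(t, R) = (t + 1)/(R + 199) = (1 + t)/(199 + R))
(A(-659, -198) + u(567))/(-353826 - 30561) = ((1 - 659)/(199 - 198) - 15*567)/(-353826 - 30561) = (-658/1 - 8505)/(-384387) = (1*(-658) - 8505)*(-1/384387) = (-658 - 8505)*(-1/384387) = -9163*(-1/384387) = 539/22611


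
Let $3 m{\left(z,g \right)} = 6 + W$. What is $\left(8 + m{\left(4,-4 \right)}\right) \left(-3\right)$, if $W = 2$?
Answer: $-32$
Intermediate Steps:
$m{\left(z,g \right)} = \frac{8}{3}$ ($m{\left(z,g \right)} = \frac{6 + 2}{3} = \frac{1}{3} \cdot 8 = \frac{8}{3}$)
$\left(8 + m{\left(4,-4 \right)}\right) \left(-3\right) = \left(8 + \frac{8}{3}\right) \left(-3\right) = \frac{32}{3} \left(-3\right) = -32$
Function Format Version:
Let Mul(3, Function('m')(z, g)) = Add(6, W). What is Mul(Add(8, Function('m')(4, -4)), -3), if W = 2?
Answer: -32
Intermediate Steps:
Function('m')(z, g) = Rational(8, 3) (Function('m')(z, g) = Mul(Rational(1, 3), Add(6, 2)) = Mul(Rational(1, 3), 8) = Rational(8, 3))
Mul(Add(8, Function('m')(4, -4)), -3) = Mul(Add(8, Rational(8, 3)), -3) = Mul(Rational(32, 3), -3) = -32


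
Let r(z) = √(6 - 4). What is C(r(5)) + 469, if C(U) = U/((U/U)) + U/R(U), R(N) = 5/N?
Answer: 2347/5 + √2 ≈ 470.81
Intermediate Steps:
r(z) = √2
C(U) = U + U²/5 (C(U) = U/((U/U)) + U/((5/U)) = U/1 + U*(U/5) = U*1 + U²/5 = U + U²/5)
C(r(5)) + 469 = √2*(5 + √2)/5 + 469 = 469 + √2*(5 + √2)/5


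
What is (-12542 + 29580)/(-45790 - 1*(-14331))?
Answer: -17038/31459 ≈ -0.54159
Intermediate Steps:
(-12542 + 29580)/(-45790 - 1*(-14331)) = 17038/(-45790 + 14331) = 17038/(-31459) = 17038*(-1/31459) = -17038/31459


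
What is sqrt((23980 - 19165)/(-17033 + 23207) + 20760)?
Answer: sqrt(199386530)/98 ≈ 144.09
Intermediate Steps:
sqrt((23980 - 19165)/(-17033 + 23207) + 20760) = sqrt(4815/6174 + 20760) = sqrt(4815*(1/6174) + 20760) = sqrt(535/686 + 20760) = sqrt(14241895/686) = sqrt(199386530)/98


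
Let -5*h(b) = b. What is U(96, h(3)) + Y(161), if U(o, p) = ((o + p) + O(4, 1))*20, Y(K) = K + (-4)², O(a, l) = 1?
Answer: 2105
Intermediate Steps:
Y(K) = 16 + K (Y(K) = K + 16 = 16 + K)
h(b) = -b/5
U(o, p) = 20 + 20*o + 20*p (U(o, p) = ((o + p) + 1)*20 = (1 + o + p)*20 = 20 + 20*o + 20*p)
U(96, h(3)) + Y(161) = (20 + 20*96 + 20*(-⅕*3)) + (16 + 161) = (20 + 1920 + 20*(-⅗)) + 177 = (20 + 1920 - 12) + 177 = 1928 + 177 = 2105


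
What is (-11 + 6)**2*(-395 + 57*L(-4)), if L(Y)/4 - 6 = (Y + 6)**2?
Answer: 47125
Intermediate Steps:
L(Y) = 24 + 4*(6 + Y)**2 (L(Y) = 24 + 4*(Y + 6)**2 = 24 + 4*(6 + Y)**2)
(-11 + 6)**2*(-395 + 57*L(-4)) = (-11 + 6)**2*(-395 + 57*(24 + 4*(6 - 4)**2)) = (-5)**2*(-395 + 57*(24 + 4*2**2)) = 25*(-395 + 57*(24 + 4*4)) = 25*(-395 + 57*(24 + 16)) = 25*(-395 + 57*40) = 25*(-395 + 2280) = 25*1885 = 47125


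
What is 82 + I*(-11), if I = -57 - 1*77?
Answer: 1556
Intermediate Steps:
I = -134 (I = -57 - 77 = -134)
82 + I*(-11) = 82 - 134*(-11) = 82 + 1474 = 1556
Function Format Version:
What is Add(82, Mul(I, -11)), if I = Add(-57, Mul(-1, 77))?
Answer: 1556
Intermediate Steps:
I = -134 (I = Add(-57, -77) = -134)
Add(82, Mul(I, -11)) = Add(82, Mul(-134, -11)) = Add(82, 1474) = 1556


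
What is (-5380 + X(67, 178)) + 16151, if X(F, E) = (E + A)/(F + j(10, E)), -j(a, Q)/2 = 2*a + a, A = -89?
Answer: 75486/7 ≈ 10784.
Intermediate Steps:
j(a, Q) = -6*a (j(a, Q) = -2*(2*a + a) = -6*a)
X(F, E) = (-89 + E)/(-60 + F) (X(F, E) = (E - 89)/(F - 6*10) = (-89 + E)/(F - 60) = (-89 + E)/(-60 + F))
(-5380 + X(67, 178)) + 16151 = (-5380 + (-89 + 178)/(-60 + 67)) + 16151 = (-5380 + 89/7) + 16151 = -37571/7 + 16151 = 75486/7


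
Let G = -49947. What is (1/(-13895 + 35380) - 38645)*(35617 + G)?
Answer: 2379604903584/4297 ≈ 5.5378e+8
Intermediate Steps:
(1/(-13895 + 35380) - 38645)*(35617 + G) = (1/(-13895 + 35380) - 38645)*(35617 - 49947) = (1/21485 - 38645)*(-14330) = -830287824/21485*(-14330) = 2379604903584/4297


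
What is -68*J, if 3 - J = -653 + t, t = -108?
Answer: -51952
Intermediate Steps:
J = 764 (J = 3 - (-653 - 108) = 3 - 1*(-761) = 3 + 761 = 764)
-68*J = -68*764 = -51952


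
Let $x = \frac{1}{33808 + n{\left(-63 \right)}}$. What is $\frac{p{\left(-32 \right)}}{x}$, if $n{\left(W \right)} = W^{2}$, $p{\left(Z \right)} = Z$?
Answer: $-1208864$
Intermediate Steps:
$x = \frac{1}{37777}$ ($x = \frac{1}{33808 + \left(-63\right)^{2}} = \frac{1}{33808 + 3969} = \frac{1}{37777} \approx 2.6471 \cdot 10^{-5}$)
$\frac{p{\left(-32 \right)}}{x} = - 32 \frac{1}{\frac{1}{37777}} = \left(-32\right) 37777 = -1208864$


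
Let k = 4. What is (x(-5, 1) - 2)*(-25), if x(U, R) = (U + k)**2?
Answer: 25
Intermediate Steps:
x(U, R) = (4 + U)**2 (x(U, R) = (U + 4)**2 = (4 + U)**2)
(x(-5, 1) - 2)*(-25) = ((4 - 5)**2 - 2)*(-25) = ((-1)**2 - 2)*(-25) = (1 - 2)*(-25) = -1*(-25) = 25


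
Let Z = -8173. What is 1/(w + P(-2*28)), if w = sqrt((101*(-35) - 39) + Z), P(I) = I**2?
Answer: 3136/9846243 - I*sqrt(11747)/9846243 ≈ 0.0003185 - 1.1008e-5*I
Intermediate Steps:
w = I*sqrt(11747) (w = sqrt((101*(-35) - 39) - 8173) = sqrt((-3535 - 39) - 8173) = sqrt(-3574 - 8173) = sqrt(-11747) = I*sqrt(11747) ≈ 108.38*I)
1/(w + P(-2*28)) = 1/(I*sqrt(11747) + (-2*28)**2) = 1/(I*sqrt(11747) + (-56)**2) = 1/(I*sqrt(11747) + 3136) = 1/(3136 + I*sqrt(11747))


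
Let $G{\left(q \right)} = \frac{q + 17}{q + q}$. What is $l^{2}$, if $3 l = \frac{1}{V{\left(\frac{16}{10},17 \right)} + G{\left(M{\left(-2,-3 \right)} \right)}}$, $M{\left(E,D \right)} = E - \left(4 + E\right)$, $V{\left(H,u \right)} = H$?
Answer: $\frac{1600}{9} \approx 177.78$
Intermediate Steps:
$M{\left(E,D \right)} = -4$
$G{\left(q \right)} = \frac{17 + q}{2 q}$
$l = - \frac{40}{3}$ ($l = \frac{1}{3 \left(\frac{16}{10} + \frac{17 - 4}{2 \left(-4\right)}\right)} = \frac{1}{3 \left(16 \cdot \frac{1}{10} + \frac{1}{2} \left(- \frac{1}{4}\right) 13\right)} = \frac{1}{3 \left(\frac{8}{5} - \frac{13}{8}\right)} = \frac{1}{3 \left(- \frac{1}{40}\right)} = \frac{1}{3} \left(-40\right) = - \frac{40}{3} \approx -13.333$)
$l^{2} = \left(- \frac{40}{3}\right)^{2} = \frac{1600}{9}$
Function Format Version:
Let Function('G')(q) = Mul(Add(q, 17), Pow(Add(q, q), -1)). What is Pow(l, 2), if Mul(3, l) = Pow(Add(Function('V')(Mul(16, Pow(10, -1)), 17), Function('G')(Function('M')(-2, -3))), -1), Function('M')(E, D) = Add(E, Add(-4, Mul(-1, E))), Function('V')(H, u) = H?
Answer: Rational(1600, 9) ≈ 177.78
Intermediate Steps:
Function('M')(E, D) = -4
Function('G')(q) = Mul(Rational(1, 2), Pow(q, -1), Add(17, q)) (Function('G')(q) = Mul(Add(17, q), Pow(Mul(2, q), -1)) = Mul(Add(17, q), Mul(Rational(1, 2), Pow(q, -1))) = Mul(Rational(1, 2), Pow(q, -1), Add(17, q)))
l = Rational(-40, 3) (l = Mul(Rational(1, 3), Pow(Add(Mul(16, Pow(10, -1)), Mul(Rational(1, 2), Pow(-4, -1), Add(17, -4))), -1)) = Mul(Rational(1, 3), Pow(Add(Mul(16, Rational(1, 10)), Mul(Rational(1, 2), Rational(-1, 4), 13)), -1)) = Mul(Rational(1, 3), Pow(Add(Rational(8, 5), Rational(-13, 8)), -1)) = Mul(Rational(1, 3), Pow(Rational(-1, 40), -1)) = Mul(Rational(1, 3), -40) = Rational(-40, 3) ≈ -13.333)
Pow(l, 2) = Pow(Rational(-40, 3), 2) = Rational(1600, 9)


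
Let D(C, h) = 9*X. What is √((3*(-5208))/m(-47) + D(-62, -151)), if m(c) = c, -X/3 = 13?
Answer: 3*I*√4559/47 ≈ 4.3098*I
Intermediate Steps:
X = -39 (X = -3*13 = -39)
D(C, h) = -351 (D(C, h) = 9*(-39) = -351)
√((3*(-5208))/m(-47) + D(-62, -151)) = √((3*(-5208))/(-47) - 351) = √(-15624*(-1/47) - 351) = √(15624/47 - 351) = √(-873/47) = 3*I*√4559/47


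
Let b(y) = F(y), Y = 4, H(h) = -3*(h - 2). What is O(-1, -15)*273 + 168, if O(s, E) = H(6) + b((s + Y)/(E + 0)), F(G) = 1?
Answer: -2835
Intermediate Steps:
H(h) = 6 - 3*h (H(h) = -3*(-2 + h) = 6 - 3*h)
b(y) = 1
O(s, E) = -11 (O(s, E) = (6 - 3*6) + 1 = (6 - 18) + 1 = -12 + 1 = -11)
O(-1, -15)*273 + 168 = -11*273 + 168 = -3003 + 168 = -2835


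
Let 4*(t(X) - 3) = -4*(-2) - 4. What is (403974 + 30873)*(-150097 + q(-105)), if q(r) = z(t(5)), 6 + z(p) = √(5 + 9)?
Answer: -65271839241 + 434847*√14 ≈ -6.5270e+10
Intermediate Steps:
t(X) = 4 (t(X) = 3 + (-4*(-2) - 4)/4 = 3 + (8 - 4)/4 = 3 + (¼)*4 = 3 + 1 = 4)
z(p) = -6 + √14 (z(p) = -6 + √(5 + 9) = -6 + √14)
q(r) = -6 + √14
(403974 + 30873)*(-150097 + q(-105)) = (403974 + 30873)*(-150097 + (-6 + √14)) = 434847*(-150103 + √14) = -65271839241 + 434847*√14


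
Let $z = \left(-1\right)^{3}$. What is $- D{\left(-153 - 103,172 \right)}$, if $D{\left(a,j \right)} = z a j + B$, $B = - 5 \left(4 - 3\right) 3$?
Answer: $-44017$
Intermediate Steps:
$z = -1$
$B = -15$ ($B = - 5 \left(4 - 3\right) 3 = \left(-5\right) 1 \cdot 3 = \left(-5\right) 3 = -15$)
$D{\left(a,j \right)} = -15 - a j$ ($D{\left(a,j \right)} = - a j - 15 = -15 - a j$)
$- D{\left(-153 - 103,172 \right)} = - (-15 - \left(-153 - 103\right) 172) = - (-15 - \left(-256\right) 172) = - (-15 + 44032) = \left(-1\right) 44017 = -44017$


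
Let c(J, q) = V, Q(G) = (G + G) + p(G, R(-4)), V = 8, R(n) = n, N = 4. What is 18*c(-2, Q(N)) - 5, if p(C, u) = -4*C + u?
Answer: 139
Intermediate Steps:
p(C, u) = u - 4*C
Q(G) = -4 - 2*G (Q(G) = (G + G) + (-4 - 4*G) = 2*G + (-4 - 4*G) = -4 - 2*G)
c(J, q) = 8
18*c(-2, Q(N)) - 5 = 18*8 - 5 = 144 - 5 = 139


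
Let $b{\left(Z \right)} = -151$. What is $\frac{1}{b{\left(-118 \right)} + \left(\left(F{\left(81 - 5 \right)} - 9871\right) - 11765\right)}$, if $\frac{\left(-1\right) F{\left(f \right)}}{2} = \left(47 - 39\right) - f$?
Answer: $- \frac{1}{21651} \approx -4.6187 \cdot 10^{-5}$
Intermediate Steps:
$F{\left(f \right)} = -16 + 2 f$ ($F{\left(f \right)} = - 2 \left(\left(47 - 39\right) - f\right) = - 2 \left(8 - f\right) = -16 + 2 f$)
$\frac{1}{b{\left(-118 \right)} + \left(\left(F{\left(81 - 5 \right)} - 9871\right) - 11765\right)} = \frac{1}{-151 - \left(21652 - 2 \left(81 - 5\right)\right)} = \frac{1}{-151 + \left(\left(\left(-16 + 2 \cdot 76\right) - 9871\right) - 11765\right)} = \frac{1}{-151 + \left(\left(\left(-16 + 152\right) - 9871\right) - 11765\right)} = \frac{1}{-151 + \left(\left(136 - 9871\right) - 11765\right)} = \frac{1}{-151 - 21500} = \frac{1}{-21651} = - \frac{1}{21651}$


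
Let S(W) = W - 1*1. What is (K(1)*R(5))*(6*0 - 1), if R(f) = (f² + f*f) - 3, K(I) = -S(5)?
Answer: 188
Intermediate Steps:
S(W) = -1 + W (S(W) = W - 1 = -1 + W)
K(I) = -4 (K(I) = -(-1 + 5) = -1*4 = -4)
R(f) = -3 + 2*f² (R(f) = (f² + f²) - 3 = 2*f² - 3 = -3 + 2*f²)
(K(1)*R(5))*(6*0 - 1) = (-4*(-3 + 2*5²))*(6*0 - 1) = (-4*(-3 + 2*25))*(0 - 1) = -4*(-3 + 50)*(-1) = -4*47*(-1) = -188*(-1) = 188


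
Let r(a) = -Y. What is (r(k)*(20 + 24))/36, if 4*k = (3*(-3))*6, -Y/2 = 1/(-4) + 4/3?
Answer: 143/54 ≈ 2.6481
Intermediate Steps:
Y = -13/6 (Y = -2*(1/(-4) + 4/3) = -2*(1*(-¼) + 4*(⅓)) = -2*(-¼ + 4/3) = -2*13/12 = -13/6 ≈ -2.1667)
k = -27/2 (k = ((3*(-3))*6)/4 = (-9*6)/4 = (¼)*(-54) = -27/2 ≈ -13.500)
r(a) = 13/6 (r(a) = -1*(-13/6) = 13/6)
(r(k)*(20 + 24))/36 = (13*(20 + 24)/6)/36 = ((13/6)*44)*(1/36) = (286/3)*(1/36) = 143/54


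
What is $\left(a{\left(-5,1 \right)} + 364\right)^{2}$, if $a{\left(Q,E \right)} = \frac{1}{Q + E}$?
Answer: $\frac{2117025}{16} \approx 1.3231 \cdot 10^{5}$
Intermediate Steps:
$a{\left(Q,E \right)} = \frac{1}{E + Q}$
$\left(a{\left(-5,1 \right)} + 364\right)^{2} = \left(\frac{1}{1 - 5} + 364\right)^{2} = \left(\frac{1}{-4} + 364\right)^{2} = \left(- \frac{1}{4} + 364\right)^{2} = \left(\frac{1455}{4}\right)^{2} = \frac{2117025}{16}$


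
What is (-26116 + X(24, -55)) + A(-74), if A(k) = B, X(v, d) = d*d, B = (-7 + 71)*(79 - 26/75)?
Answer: -1354289/75 ≈ -18057.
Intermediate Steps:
B = 377536/75 (B = 64*(79 - 26*1/75) = 64*(79 - 26/75) = 64*(5899/75) = 377536/75 ≈ 5033.8)
X(v, d) = d²
A(k) = 377536/75
(-26116 + X(24, -55)) + A(-74) = (-26116 + (-55)²) + 377536/75 = (-26116 + 3025) + 377536/75 = -23091 + 377536/75 = -1354289/75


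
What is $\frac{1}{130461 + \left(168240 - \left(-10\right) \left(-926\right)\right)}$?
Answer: $\frac{1}{289441} \approx 3.4549 \cdot 10^{-6}$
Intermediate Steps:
$\frac{1}{130461 + \left(168240 - \left(-10\right) \left(-926\right)\right)} = \frac{1}{130461 + \left(168240 - 9260\right)} = \frac{1}{130461 + 158980} = \frac{1}{289441}$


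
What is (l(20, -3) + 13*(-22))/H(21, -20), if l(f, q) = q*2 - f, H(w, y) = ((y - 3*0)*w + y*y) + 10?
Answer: 156/5 ≈ 31.200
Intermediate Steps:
H(w, y) = 10 + y² + w*y (H(w, y) = ((y + 0)*w + y²) + 10 = (y*w + y²) + 10 = (w*y + y²) + 10 = (y² + w*y) + 10 = 10 + y² + w*y)
l(f, q) = -f + 2*q (l(f, q) = 2*q - f = -f + 2*q)
(l(20, -3) + 13*(-22))/H(21, -20) = ((-1*20 + 2*(-3)) + 13*(-22))/(10 + (-20)² + 21*(-20)) = ((-20 - 6) - 286)/(10 + 400 - 420) = (-26 - 286)/(-10) = -312*(-⅒) = 156/5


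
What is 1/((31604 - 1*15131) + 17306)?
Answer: 1/33779 ≈ 2.9604e-5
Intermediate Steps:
1/((31604 - 1*15131) + 17306) = 1/((31604 - 15131) + 17306) = 1/(16473 + 17306) = 1/33779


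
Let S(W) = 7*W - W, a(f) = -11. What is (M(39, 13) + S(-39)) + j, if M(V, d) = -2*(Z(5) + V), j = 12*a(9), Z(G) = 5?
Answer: -454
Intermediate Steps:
j = -132 (j = 12*(-11) = -132)
S(W) = 6*W
M(V, d) = -10 - 2*V (M(V, d) = -2*(5 + V) = -10 - 2*V)
(M(39, 13) + S(-39)) + j = ((-10 - 2*39) + 6*(-39)) - 132 = ((-10 - 78) - 234) - 132 = (-88 - 234) - 132 = -322 - 132 = -454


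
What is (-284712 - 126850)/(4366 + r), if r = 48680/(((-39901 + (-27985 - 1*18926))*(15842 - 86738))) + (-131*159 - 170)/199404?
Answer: -5261376689493469776/55813259238149075 ≈ -94.267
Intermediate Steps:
r = -1346158676893/12783922445448 (r = 48680/(((-39901 + (-27985 - 18926))*(-70896))) + (-20829 - 170)*(1/199404) = 48680/(((-39901 - 46911)*(-70896))) - 20999*1/199404 = 48680/((-86812*(-70896))) - 20999/199404 = 48680/6154623552 - 20999/199404 = 48680*(1/6154623552) - 20999/199404 = 6085/769327944 - 20999/199404 = -1346158676893/12783922445448 ≈ -0.10530)
(-284712 - 126850)/(4366 + r) = (-284712 - 126850)/(4366 - 1346158676893/12783922445448) = -411562/55813259238149075/12783922445448 = -411562*12783922445448/55813259238149075 = -5261376689493469776/55813259238149075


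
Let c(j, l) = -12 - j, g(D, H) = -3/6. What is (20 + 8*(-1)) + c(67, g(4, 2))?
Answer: -67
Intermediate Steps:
g(D, H) = -½ (g(D, H) = -3*⅙ = -½)
(20 + 8*(-1)) + c(67, g(4, 2)) = (20 + 8*(-1)) + (-12 - 1*67) = (20 - 8) + (-12 - 67) = 12 - 79 = -67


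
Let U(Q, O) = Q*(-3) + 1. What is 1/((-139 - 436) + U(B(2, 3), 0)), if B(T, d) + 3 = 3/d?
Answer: -1/568 ≈ -0.0017606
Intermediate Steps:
B(T, d) = -3 + 3/d
U(Q, O) = 1 - 3*Q (U(Q, O) = -3*Q + 1 = 1 - 3*Q)
1/((-139 - 436) + U(B(2, 3), 0)) = 1/((-139 - 436) + (1 - 3*(-3 + 3/3))) = 1/(-575 + (1 - 3*(-3 + 3*(1/3)))) = 1/(-575 + (1 - 3*(-3 + 1))) = 1/(-575 + (1 - 3*(-2))) = 1/(-575 + (1 + 6)) = 1/(-575 + 7) = 1/(-568) = -1/568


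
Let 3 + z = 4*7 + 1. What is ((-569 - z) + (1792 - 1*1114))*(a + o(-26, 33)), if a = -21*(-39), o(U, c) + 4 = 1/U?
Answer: 1758687/26 ≈ 67642.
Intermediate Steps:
o(U, c) = -4 + 1/U
a = 819
z = 26 (z = -3 + (4*7 + 1) = -3 + (28 + 1) = -3 + 29 = 26)
((-569 - z) + (1792 - 1*1114))*(a + o(-26, 33)) = ((-569 - 1*26) + (1792 - 1*1114))*(819 + (-4 + 1/(-26))) = ((-569 - 26) + (1792 - 1114))*(819 + (-4 - 1/26)) = (-595 + 678)*(819 - 105/26) = 83*(21189/26) = 1758687/26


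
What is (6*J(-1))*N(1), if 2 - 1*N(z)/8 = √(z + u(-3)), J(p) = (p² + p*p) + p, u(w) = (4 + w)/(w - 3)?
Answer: 96 - 8*√30 ≈ 52.182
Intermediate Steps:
u(w) = (4 + w)/(-3 + w)
J(p) = p + 2*p² (J(p) = (p² + p²) + p = 2*p² + p = p + 2*p²)
N(z) = 16 - 8*√(-⅙ + z) (N(z) = 16 - 8*√(z + (4 - 3)/(-3 - 3)) = 16 - 8*√(z + 1/(-6)) = 16 - 8*√(z - ⅙*1) = 16 - 8*√(z - ⅙) = 16 - 8*√(-⅙ + z))
(6*J(-1))*N(1) = (6*(-(1 + 2*(-1))))*(16 - 4*√(-6 + 36*1)/3) = (6*(-(1 - 2)))*(16 - 4*√(-6 + 36)/3) = (6*(-1*(-1)))*(16 - 4*√30/3) = (6*1)*(16 - 4*√30/3) = 6*(16 - 4*√30/3) = 96 - 8*√30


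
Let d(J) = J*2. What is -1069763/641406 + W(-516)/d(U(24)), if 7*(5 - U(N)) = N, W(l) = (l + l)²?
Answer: 2390882975711/7055466 ≈ 3.3887e+5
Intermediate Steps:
W(l) = 4*l² (W(l) = (2*l)² = 4*l²)
U(N) = 5 - N/7
d(J) = 2*J
-1069763/641406 + W(-516)/d(U(24)) = -1069763/641406 + (4*(-516)²)/((2*(5 - ⅐*24))) = -1069763*1/641406 + (4*266256)/((2*(5 - 24/7))) = -1069763/641406 + 1065024/((2*(11/7))) = -1069763/641406 + 1065024/(22/7) = -1069763/641406 + 1065024*(7/22) = -1069763/641406 + 3727584/11 = 2390882975711/7055466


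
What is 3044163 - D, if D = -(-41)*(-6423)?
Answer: 3307506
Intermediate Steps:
D = -263343 (D = -1*263343 = -263343)
3044163 - D = 3044163 - 1*(-263343) = 3044163 + 263343 = 3307506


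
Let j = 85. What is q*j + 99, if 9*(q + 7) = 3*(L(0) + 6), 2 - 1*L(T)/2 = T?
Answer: -638/3 ≈ -212.67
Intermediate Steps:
L(T) = 4 - 2*T
q = -11/3 (q = -7 + (3*((4 - 2*0) + 6))/9 = -7 + (3*((4 + 0) + 6))/9 = -7 + (3*(4 + 6))/9 = -7 + (3*10)/9 = -7 + (1/9)*30 = -7 + 10/3 = -11/3 ≈ -3.6667)
q*j + 99 = -11/3*85 + 99 = -935/3 + 99 = -638/3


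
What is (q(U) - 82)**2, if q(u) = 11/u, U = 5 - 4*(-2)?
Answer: 1113025/169 ≈ 6585.9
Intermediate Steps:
U = 13 (U = 5 - 4*(-2) = 5 + 8 = 13)
(q(U) - 82)**2 = (11/13 - 82)**2 = (-1055/13)**2 = 1113025/169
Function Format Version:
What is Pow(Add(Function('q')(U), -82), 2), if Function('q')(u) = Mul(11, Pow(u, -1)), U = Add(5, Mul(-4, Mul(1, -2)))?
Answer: Rational(1113025, 169) ≈ 6585.9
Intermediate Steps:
U = 13 (U = Add(5, Mul(-4, -2)) = Add(5, 8) = 13)
Pow(Add(Function('q')(U), -82), 2) = Pow(Add(Mul(11, Pow(13, -1)), -82), 2) = Pow(Add(Mul(11, Rational(1, 13)), -82), 2) = Pow(Add(Rational(11, 13), -82), 2) = Pow(Rational(-1055, 13), 2) = Rational(1113025, 169)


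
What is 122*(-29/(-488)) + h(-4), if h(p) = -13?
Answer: -23/4 ≈ -5.7500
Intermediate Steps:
122*(-29/(-488)) + h(-4) = 122*(-29/(-488)) - 13 = 122*(-29*(-1/488)) - 13 = 122*(29/488) - 13 = 29/4 - 13 = -23/4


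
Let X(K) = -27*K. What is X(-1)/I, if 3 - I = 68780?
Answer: -27/68777 ≈ -0.00039257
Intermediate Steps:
I = -68777 (I = 3 - 1*68780 = 3 - 68780 = -68777)
X(-1)/I = -27*(-1)/(-68777) = 27*(-1/68777) = -27/68777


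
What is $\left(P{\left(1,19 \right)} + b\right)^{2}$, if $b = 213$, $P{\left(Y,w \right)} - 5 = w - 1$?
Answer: $55696$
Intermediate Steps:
$P{\left(Y,w \right)} = 4 + w$ ($P{\left(Y,w \right)} = 5 + \left(w - 1\right) = 5 + \left(-1 + w\right) = 4 + w$)
$\left(P{\left(1,19 \right)} + b\right)^{2} = \left(\left(4 + 19\right) + 213\right)^{2} = \left(23 + 213\right)^{2} = 236^{2} = 55696$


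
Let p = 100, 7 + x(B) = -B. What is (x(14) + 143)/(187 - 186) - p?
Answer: 22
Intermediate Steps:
x(B) = -7 - B
(x(14) + 143)/(187 - 186) - p = ((-7 - 1*14) + 143)/(187 - 186) - 1*100 = ((-7 - 14) + 143)/1 - 100 = (-21 + 143)*1 - 100 = 122*1 - 100 = 122 - 100 = 22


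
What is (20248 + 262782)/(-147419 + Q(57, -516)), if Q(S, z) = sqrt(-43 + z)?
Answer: -4172399957/2173236212 - 28303*I*sqrt(559)/2173236212 ≈ -1.9199 - 0.00030792*I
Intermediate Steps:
(20248 + 262782)/(-147419 + Q(57, -516)) = (20248 + 262782)/(-147419 + sqrt(-43 - 516)) = 283030/(-147419 + sqrt(-559)) = 283030/(-147419 + I*sqrt(559))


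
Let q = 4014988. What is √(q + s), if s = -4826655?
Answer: I*√811667 ≈ 900.93*I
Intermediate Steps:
√(q + s) = √(4014988 - 4826655) = √(-811667) = I*√811667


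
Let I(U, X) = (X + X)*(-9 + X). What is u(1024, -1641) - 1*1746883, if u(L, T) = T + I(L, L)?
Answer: 330196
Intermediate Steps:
I(U, X) = 2*X*(-9 + X) (I(U, X) = (2*X)*(-9 + X) = 2*X*(-9 + X))
u(L, T) = T + 2*L*(-9 + L)
u(1024, -1641) - 1*1746883 = (-1641 + 2*1024*(-9 + 1024)) - 1*1746883 = (-1641 + 2*1024*1015) - 1746883 = (-1641 + 2078720) - 1746883 = 2077079 - 1746883 = 330196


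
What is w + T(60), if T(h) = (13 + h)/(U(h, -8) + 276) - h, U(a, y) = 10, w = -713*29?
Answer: -5930709/286 ≈ -20737.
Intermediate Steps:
w = -20677
T(h) = 1/22 - 285*h/286 (T(h) = (13 + h)/(10 + 276) - h = (13 + h)/286 - h = (13 + h)*(1/286) - h = (1/22 + h/286) - h = 1/22 - 285*h/286)
w + T(60) = -20677 + (1/22 - 285/286*60) = -20677 + (1/22 - 8550/143) = -20677 - 17087/286 = -5930709/286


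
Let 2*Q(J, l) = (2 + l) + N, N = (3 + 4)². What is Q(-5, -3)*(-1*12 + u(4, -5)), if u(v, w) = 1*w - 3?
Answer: -480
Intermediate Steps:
N = 49 (N = 7² = 49)
u(v, w) = -3 + w (u(v, w) = w - 3 = -3 + w)
Q(J, l) = 51/2 + l/2 (Q(J, l) = ((2 + l) + 49)/2 = (51 + l)/2 = 51/2 + l/2)
Q(-5, -3)*(-1*12 + u(4, -5)) = (51/2 + (½)*(-3))*(-1*12 + (-3 - 5)) = (51/2 - 3/2)*(-12 - 8) = 24*(-20) = -480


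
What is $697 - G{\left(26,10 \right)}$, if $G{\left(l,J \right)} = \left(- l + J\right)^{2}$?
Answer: $441$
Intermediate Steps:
$G{\left(l,J \right)} = \left(J - l\right)^{2}$
$697 - G{\left(26,10 \right)} = 697 - \left(10 - 26\right)^{2} = 697 - \left(-16\right)^{2} = 697 - 256 = 441$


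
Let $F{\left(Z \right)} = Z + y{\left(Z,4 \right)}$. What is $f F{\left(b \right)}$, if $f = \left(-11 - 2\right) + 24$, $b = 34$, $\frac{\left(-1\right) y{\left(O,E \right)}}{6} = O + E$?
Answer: $-2134$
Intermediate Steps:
$y{\left(O,E \right)} = - 6 E - 6 O$ ($y{\left(O,E \right)} = - 6 \left(O + E\right) = - 6 \left(E + O\right) = - 6 E - 6 O$)
$F{\left(Z \right)} = -24 - 5 Z$ ($F{\left(Z \right)} = Z - \left(24 + 6 Z\right) = -24 - 5 Z$)
$f = 11$ ($f = \left(-11 - 2\right) + 24 = -13 + 24 = 11$)
$f F{\left(b \right)} = 11 \left(-24 - 170\right) = 11 \left(-194\right) = -2134$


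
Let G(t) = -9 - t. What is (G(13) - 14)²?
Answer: 1296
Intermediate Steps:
(G(13) - 14)² = ((-9 - 1*13) - 14)² = ((-9 - 13) - 14)² = (-22 - 14)² = (-36)² = 1296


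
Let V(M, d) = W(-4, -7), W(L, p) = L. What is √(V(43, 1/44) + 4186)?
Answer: √4182 ≈ 64.668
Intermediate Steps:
V(M, d) = -4
√(V(43, 1/44) + 4186) = √(-4 + 4186) = √4182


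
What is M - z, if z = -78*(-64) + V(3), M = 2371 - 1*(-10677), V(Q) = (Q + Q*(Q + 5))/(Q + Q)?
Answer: 16103/2 ≈ 8051.5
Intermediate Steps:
V(Q) = (Q + Q*(5 + Q))/(2*Q) (V(Q) = (Q + Q*(5 + Q))/((2*Q)) = (Q + Q*(5 + Q))*(1/(2*Q)) = (Q + Q*(5 + Q))/(2*Q))
M = 13048 (M = 2371 + 10677 = 13048)
z = 9993/2 (z = -78*(-64) + (3 + (½)*3) = 4992 + (3 + 3/2) = 4992 + 9/2 = 9993/2 ≈ 4996.5)
M - z = 13048 - 1*9993/2 = 13048 - 9993/2 = 16103/2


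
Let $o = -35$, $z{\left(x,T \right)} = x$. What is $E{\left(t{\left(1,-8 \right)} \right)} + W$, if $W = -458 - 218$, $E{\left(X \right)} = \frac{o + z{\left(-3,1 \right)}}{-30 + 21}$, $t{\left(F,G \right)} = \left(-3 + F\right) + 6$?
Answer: $- \frac{6046}{9} \approx -671.78$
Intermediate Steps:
$t{\left(F,G \right)} = 3 + F$
$E{\left(X \right)} = \frac{38}{9}$ ($E{\left(X \right)} = \frac{-35 - 3}{-30 + 21} = - \frac{38}{-9} = \left(-38\right) \left(- \frac{1}{9}\right) = \frac{38}{9}$)
$W = -676$
$E{\left(t{\left(1,-8 \right)} \right)} + W = \frac{38}{9} - 676 = - \frac{6046}{9}$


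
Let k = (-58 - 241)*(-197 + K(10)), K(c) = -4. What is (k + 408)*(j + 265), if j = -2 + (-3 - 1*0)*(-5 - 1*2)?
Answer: 17183988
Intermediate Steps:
k = 60099 (k = (-58 - 241)*(-197 - 4) = -299*(-201) = 60099)
j = 19 (j = -2 + (-3 + 0)*(-5 - 2) = -2 - 3*(-7) = -2 + 21 = 19)
(k + 408)*(j + 265) = (60099 + 408)*(19 + 265) = 60507*284 = 17183988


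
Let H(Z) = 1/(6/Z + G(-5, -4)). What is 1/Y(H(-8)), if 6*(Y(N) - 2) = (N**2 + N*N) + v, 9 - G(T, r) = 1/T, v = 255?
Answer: 171366/7626587 ≈ 0.022470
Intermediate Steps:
G(T, r) = 9 - 1/T
H(Z) = 1/(46/5 + 6/Z) (H(Z) = 1/(6/Z + (9 - 1/(-5))) = 1/(6/Z + (9 - 1*(-1/5))) = 1/(6/Z + (9 + 1/5)) = 1/(6/Z + 46/5) = 1/(46/5 + 6/Z))
Y(N) = 89/2 + N**2/3 (Y(N) = 2 + ((N**2 + N*N) + 255)/6 = 2 + ((N**2 + N**2) + 255)/6 = 2 + (2*N**2 + 255)/6 = 2 + (255 + 2*N**2)/6 = 2 + (85/2 + N**2/3) = 89/2 + N**2/3)
1/Y(H(-8)) = 1/(89/2 + ((5/2)*(-8)/(15 + 23*(-8)))**2/3) = 1/(89/2 + ((5/2)*(-8)/(15 - 184))**2/3) = 1/(89/2 + ((5/2)*(-8)/(-169))**2/3) = 1/(89/2 + ((5/2)*(-8)*(-1/169))**2/3) = 1/(89/2 + (20/169)**2/3) = 1/(89/2 + (1/3)*(400/28561)) = 1/(89/2 + 400/85683) = 1/(7626587/171366) = 171366/7626587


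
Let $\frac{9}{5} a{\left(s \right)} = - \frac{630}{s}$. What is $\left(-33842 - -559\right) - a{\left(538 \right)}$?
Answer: $- \frac{8952952}{269} \approx -33282.0$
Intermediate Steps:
$a{\left(s \right)} = - \frac{350}{s}$ ($a{\left(s \right)} = \frac{5 \left(- \frac{630}{s}\right)}{9} = - \frac{350}{s}$)
$\left(-33842 - -559\right) - a{\left(538 \right)} = \left(-33842 - -559\right) - - \frac{350}{538} = \left(-33842 + 559\right) - \left(-350\right) \frac{1}{538} = -33283 - - \frac{175}{269} = -33283 + \frac{175}{269} = - \frac{8952952}{269}$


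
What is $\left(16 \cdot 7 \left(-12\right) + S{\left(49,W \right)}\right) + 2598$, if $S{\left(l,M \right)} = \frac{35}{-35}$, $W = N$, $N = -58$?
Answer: $1253$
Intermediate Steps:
$W = -58$
$S{\left(l,M \right)} = -1$ ($S{\left(l,M \right)} = 35 \left(- \frac{1}{35}\right) = -1$)
$\left(16 \cdot 7 \left(-12\right) + S{\left(49,W \right)}\right) + 2598 = \left(16 \cdot 7 \left(-12\right) - 1\right) + 2598 = \left(112 \left(-12\right) - 1\right) + 2598 = \left(-1344 - 1\right) + 2598 = -1345 + 2598 = 1253$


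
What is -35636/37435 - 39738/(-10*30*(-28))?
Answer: -59564481/10481800 ≈ -5.6827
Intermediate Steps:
-35636/37435 - 39738/(-10*30*(-28)) = -35636*1/37435 - 39738/((-300*(-28))) = -35636/37435 - 39738/8400 = -35636/37435 - 39738*1/8400 = -35636/37435 - 6623/1400 = -59564481/10481800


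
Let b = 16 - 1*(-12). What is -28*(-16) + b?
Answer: 476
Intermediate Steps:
b = 28 (b = 16 + 12 = 28)
-28*(-16) + b = -28*(-16) + 28 = 448 + 28 = 476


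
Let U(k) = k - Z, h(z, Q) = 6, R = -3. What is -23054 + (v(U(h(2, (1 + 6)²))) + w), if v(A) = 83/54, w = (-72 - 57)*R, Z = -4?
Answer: -1223935/54 ≈ -22665.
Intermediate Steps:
w = 387 (w = (-72 - 57)*(-3) = -129*(-3) = 387)
U(k) = 4 + k (U(k) = k - 1*(-4) = k + 4 = 4 + k)
v(A) = 83/54 (v(A) = 83*(1/54) = 83/54)
-23054 + (v(U(h(2, (1 + 6)²))) + w) = -23054 + (83/54 + 387) = -23054 + 20981/54 = -1223935/54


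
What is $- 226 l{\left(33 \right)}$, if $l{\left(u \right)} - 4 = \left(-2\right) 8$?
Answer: $2712$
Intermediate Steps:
$l{\left(u \right)} = -12$ ($l{\left(u \right)} = 4 - 16 = -12$)
$- 226 l{\left(33 \right)} = \left(-226\right) \left(-12\right) = 2712$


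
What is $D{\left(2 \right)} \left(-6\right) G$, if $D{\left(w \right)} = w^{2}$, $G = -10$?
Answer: $240$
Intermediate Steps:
$D{\left(2 \right)} \left(-6\right) G = 2^{2} \left(-6\right) \left(-10\right) = 4 \left(-6\right) \left(-10\right) = \left(-24\right) \left(-10\right) = 240$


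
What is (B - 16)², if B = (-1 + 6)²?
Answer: 81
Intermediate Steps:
B = 25 (B = 5² = 25)
(B - 16)² = (25 - 16)² = 9² = 81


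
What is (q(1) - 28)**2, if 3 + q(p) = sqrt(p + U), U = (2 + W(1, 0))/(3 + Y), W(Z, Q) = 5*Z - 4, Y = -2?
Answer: 841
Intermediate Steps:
W(Z, Q) = -4 + 5*Z
U = 3 (U = (2 + (-4 + 5*1))/(3 - 2) = (2 + (-4 + 5))/1 = (2 + 1)*1 = 3*1 = 3)
q(p) = -3 + sqrt(3 + p) (q(p) = -3 + sqrt(p + 3) = -3 + sqrt(3 + p))
(q(1) - 28)**2 = ((-3 + sqrt(3 + 1)) - 28)**2 = ((-3 + sqrt(4)) - 28)**2 = ((-3 + 2) - 28)**2 = (-1 - 28)**2 = (-29)**2 = 841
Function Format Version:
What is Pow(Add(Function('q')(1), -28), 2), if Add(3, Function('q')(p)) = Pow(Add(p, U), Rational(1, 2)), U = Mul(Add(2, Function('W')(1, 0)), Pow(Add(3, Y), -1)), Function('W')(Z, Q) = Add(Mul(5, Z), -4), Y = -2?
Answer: 841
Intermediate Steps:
Function('W')(Z, Q) = Add(-4, Mul(5, Z))
U = 3 (U = Mul(Add(2, Add(-4, Mul(5, 1))), Pow(Add(3, -2), -1)) = Mul(Add(2, Add(-4, 5)), Pow(1, -1)) = Mul(Add(2, 1), 1) = Mul(3, 1) = 3)
Function('q')(p) = Add(-3, Pow(Add(3, p), Rational(1, 2))) (Function('q')(p) = Add(-3, Pow(Add(p, 3), Rational(1, 2))) = Add(-3, Pow(Add(3, p), Rational(1, 2))))
Pow(Add(Function('q')(1), -28), 2) = Pow(Add(Add(-3, Pow(Add(3, 1), Rational(1, 2))), -28), 2) = Pow(Add(Add(-3, Pow(4, Rational(1, 2))), -28), 2) = Pow(Add(Add(-3, 2), -28), 2) = Pow(Add(-1, -28), 2) = Pow(-29, 2) = 841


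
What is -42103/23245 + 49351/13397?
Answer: 583110104/311413265 ≈ 1.8725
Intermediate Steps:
-42103/23245 + 49351/13397 = 583110104/311413265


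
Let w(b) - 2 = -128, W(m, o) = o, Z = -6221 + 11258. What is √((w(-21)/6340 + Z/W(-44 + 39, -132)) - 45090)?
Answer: I*√54872115469435/34870 ≈ 212.43*I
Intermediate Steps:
Z = 5037
w(b) = -126 (w(b) = 2 - 128 = -126)
√((w(-21)/6340 + Z/W(-44 + 39, -132)) - 45090) = √((-126/6340 + 5037/(-132)) - 45090) = √((-126*1/6340 + 5037*(-1/132)) - 45090) = √((-63/3170 - 1679/44) - 45090) = √(-2662601/69740 - 45090) = √(-3147239201/69740) = I*√54872115469435/34870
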